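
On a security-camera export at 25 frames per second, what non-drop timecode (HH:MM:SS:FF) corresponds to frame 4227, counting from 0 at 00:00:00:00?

00:02:49:02

4227 ÷ 25 = 169 full seconds, remainder 2 frames.
169 s = 0 h 2 min 49 s.
Timecode: 00:02:49:02.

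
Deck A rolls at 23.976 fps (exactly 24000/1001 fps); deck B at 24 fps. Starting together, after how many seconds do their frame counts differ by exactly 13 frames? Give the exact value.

The gap grows by |24 − 24000/1001| = 24/1001 frames per second.
Time for a 13-frame gap: 13 ÷ (24/1001) = 13013/24 s.

13013/24 seconds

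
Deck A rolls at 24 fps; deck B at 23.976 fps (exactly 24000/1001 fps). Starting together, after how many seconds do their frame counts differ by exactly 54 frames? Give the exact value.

The gap grows by |24000/1001 − 24| = 24/1001 frames per second.
Time for a 54-frame gap: 54 ÷ (24/1001) = 2252.25 s.

2252.25 seconds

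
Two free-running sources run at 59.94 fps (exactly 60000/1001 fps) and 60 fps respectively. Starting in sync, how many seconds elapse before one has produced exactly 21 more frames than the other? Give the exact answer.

The gap grows by |60 − 60000/1001| = 60/1001 frames per second.
Time for a 21-frame gap: 21 ÷ (60/1001) = 350.35 s.

350.35 seconds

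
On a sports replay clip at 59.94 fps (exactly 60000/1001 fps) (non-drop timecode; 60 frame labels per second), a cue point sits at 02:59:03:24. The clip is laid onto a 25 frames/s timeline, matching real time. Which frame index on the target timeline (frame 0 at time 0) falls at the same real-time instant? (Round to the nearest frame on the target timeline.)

Source frame index: (2×3600 + 59×60 + 3) × 60 + 24 = 644604.
Real time: 644604 / (60000/1001) = 53770717/5000 s.
Target frame: (53770717/5000) × (25) = 53770717/200 ≈ 268853.585 → 268854.

frame 268854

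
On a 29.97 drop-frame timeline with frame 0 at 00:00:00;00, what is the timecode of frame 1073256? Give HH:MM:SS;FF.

Ten DF minutes hold 17982 frames, so frame 1073256 lies in block 59 (frames 1060938–1078919) with 12318 frames into that block.
The block's first minute is 1800 frames and the rest 1798 each; 12318 frames reaches minute 6, so 59 × 18 + 6 × 2 = 1074 labels have been skipped so far.
Adding those back, label number 1073256 + 1074 = 1074330 at 30 labels/s is 35811 s + 0 f = 9 h 56 min 51 s frame 0, i.e. 09:56:51;00.

09:56:51;00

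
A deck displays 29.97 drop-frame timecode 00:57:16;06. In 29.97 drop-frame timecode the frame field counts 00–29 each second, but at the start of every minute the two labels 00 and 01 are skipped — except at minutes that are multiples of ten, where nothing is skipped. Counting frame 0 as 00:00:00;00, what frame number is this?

102982

As if non-drop at 30 labels/s: (0 × 3600 + 57 × 60 + 16) × 30 + 6 = 103086.
Minute boundaries passed: 57; those not divisible by 10: 57 − 5 = 52; dropped labels = 2 × 52 = 104.
Actual frame index = 103086 − 104 = 102982.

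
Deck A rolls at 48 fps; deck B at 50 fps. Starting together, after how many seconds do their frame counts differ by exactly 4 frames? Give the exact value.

The gap grows by |50 − 48| = 2 frames per second.
Time for a 4-frame gap: 4 ÷ (2) = 2 s.

2 seconds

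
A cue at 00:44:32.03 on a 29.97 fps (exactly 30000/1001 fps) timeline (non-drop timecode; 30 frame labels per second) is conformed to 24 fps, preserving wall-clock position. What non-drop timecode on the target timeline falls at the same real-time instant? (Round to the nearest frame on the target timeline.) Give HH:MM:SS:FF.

00:44:34:19

Source frame index: (0×3600 + 44×60 + 32) × 30 + 3 = 80163.
Real time: 80163 / (30000/1001) = 26747721/10000 s.
Target frame: (26747721/10000) × (24) = 80243163/1250 ≈ 64194.530 → 64195.
At 24 labels/s: frame 64195 → 00:44:34:19.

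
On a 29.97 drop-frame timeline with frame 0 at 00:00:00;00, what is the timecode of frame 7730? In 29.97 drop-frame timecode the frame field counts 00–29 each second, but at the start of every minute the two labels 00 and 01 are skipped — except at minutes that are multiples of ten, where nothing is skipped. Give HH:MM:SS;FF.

00:04:17;28

Ten DF minutes hold 17982 frames, so frame 7730 lies in block 0 (frames 0–17981) with 7730 frames into that block.
The block's first minute is 1800 frames and the rest 1798 each; 7730 frames reaches minute 4, so 0 × 18 + 4 × 2 = 8 labels have been skipped so far.
Adding those back, label number 7730 + 8 = 7738 at 30 labels/s is 257 s + 28 f = 0 h 4 min 17 s frame 28, i.e. 00:04:17;28.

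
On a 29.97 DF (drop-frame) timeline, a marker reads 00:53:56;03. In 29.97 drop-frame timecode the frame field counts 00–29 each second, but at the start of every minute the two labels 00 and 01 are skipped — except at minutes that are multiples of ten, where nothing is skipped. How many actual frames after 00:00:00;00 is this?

96987

As if non-drop at 30 labels/s: (0 × 3600 + 53 × 60 + 56) × 30 + 3 = 97083.
Minute boundaries passed: 53; those not divisible by 10: 53 − 5 = 48; dropped labels = 2 × 48 = 96.
Actual frame index = 97083 − 96 = 96987.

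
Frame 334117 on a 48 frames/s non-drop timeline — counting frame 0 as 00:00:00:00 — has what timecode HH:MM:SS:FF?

01:56:00:37

334117 ÷ 48 = 6960 full seconds, remainder 37 frames.
6960 s = 1 h 56 min 0 s.
Timecode: 01:56:00:37.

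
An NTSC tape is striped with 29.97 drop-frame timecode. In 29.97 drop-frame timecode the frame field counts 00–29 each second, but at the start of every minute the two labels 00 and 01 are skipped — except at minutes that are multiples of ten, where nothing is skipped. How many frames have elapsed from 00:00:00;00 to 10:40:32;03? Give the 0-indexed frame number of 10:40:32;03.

1151811

Complete 10-minute blocks: 64, each 17982 frames → 1150848.
Remaining 0 whole minutes in the current block: 0 frames.
Within the current minute: 32 × 30 + 3 = 963. Total = 1150848 + 0 + 963 = 1151811.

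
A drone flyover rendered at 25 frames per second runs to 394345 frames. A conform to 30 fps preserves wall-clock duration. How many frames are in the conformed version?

473214 frames

Target frames = source frames × (target rate / source rate) = 394345 × (30)/(25) = 394345 × 6/5 = 473214.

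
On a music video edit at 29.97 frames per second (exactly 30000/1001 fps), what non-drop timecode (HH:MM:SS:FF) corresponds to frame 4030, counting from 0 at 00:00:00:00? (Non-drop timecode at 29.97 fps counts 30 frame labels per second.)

4030 ÷ 30 = 134 full seconds, remainder 10 frames.
134 s = 0 h 2 min 14 s.
Timecode: 00:02:14:10.

00:02:14:10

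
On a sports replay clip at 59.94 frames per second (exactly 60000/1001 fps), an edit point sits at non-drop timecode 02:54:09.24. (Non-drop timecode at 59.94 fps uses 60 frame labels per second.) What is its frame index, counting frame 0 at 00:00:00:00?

626964

Total seconds to the label: (2 × 3600 + 54 × 60 + 9) = 10449.
Frame index = 10449 × 60 + 24 = 626964.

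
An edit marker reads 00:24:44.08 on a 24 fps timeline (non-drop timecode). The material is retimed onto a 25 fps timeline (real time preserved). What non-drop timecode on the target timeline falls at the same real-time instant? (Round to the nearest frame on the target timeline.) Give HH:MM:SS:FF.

00:24:44:08

Source frame index: (0×3600 + 24×60 + 44) × 24 + 8 = 35624.
Real time: 35624 / (24) = 4453/3 s.
Target frame: (4453/3) × (25) = 111325/3 ≈ 37108.333 → 37108.
At 25 labels/s: frame 37108 → 00:24:44:08.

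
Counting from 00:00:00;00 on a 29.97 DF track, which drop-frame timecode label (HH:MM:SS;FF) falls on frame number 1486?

00:00:49;16

Each 10-minute DF block holds 10 × 60 × 30 − 9 × 2 = 17982 frames. 1486 ÷ 17982 → 0 full blocks, remainder 1486.
Within the partial block the first minute is 1800 frames and each further minute 1798, so 0 further minute boundaries passed. Total skipped labels = 18 × 0 + 2 × 0 = 0.
Non-drop label index = 1486 + 0 = 1486; at 30 labels/s that is 00:00:49:16, i.e. DF 00:00:49;16.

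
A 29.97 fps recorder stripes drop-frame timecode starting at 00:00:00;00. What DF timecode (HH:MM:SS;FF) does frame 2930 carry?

00:01:37;22

Each 10-minute DF block holds 10 × 60 × 30 − 9 × 2 = 17982 frames. 2930 ÷ 17982 → 0 full blocks, remainder 2930.
Within the partial block the first minute is 1800 frames and each further minute 1798, so 1 further minute boundary passed. Total skipped labels = 18 × 0 + 2 × 1 = 2.
Non-drop label index = 2930 + 2 = 2932; at 30 labels/s that is 00:01:37:22, i.e. DF 00:01:37;22.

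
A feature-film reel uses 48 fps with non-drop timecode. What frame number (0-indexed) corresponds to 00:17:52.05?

Total seconds to the label: (0 × 3600 + 17 × 60 + 52) = 1072.
Frame index = 1072 × 48 + 5 = 51461.

51461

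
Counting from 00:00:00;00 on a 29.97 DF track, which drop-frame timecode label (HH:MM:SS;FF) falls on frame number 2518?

00:01:24;00

Ten DF minutes hold 17982 frames, so frame 2518 lies in block 0 (frames 0–17981) with 2518 frames into that block.
The block's first minute is 1800 frames and the rest 1798 each; 2518 frames reaches minute 1, so 0 × 18 + 1 × 2 = 2 labels have been skipped so far.
Adding those back, label number 2518 + 2 = 2520 at 30 labels/s is 84 s + 0 f = 0 h 1 min 24 s frame 0, i.e. 00:01:24;00.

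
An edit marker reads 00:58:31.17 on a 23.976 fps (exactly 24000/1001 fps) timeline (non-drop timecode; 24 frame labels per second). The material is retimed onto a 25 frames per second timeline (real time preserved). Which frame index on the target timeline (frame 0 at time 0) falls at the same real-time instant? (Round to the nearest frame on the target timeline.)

Source frame index: (0×3600 + 58×60 + 31) × 24 + 17 = 84281.
Real time: 84281 / (24000/1001) = 84365281/24000 s.
Target frame: (84365281/24000) × (25) = 84365281/960 ≈ 87880.501 → 87881.

frame 87881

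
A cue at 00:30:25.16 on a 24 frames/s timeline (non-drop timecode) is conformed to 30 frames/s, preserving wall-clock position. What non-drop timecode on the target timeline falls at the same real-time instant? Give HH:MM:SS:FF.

00:30:25:20

Source frame index: (0×3600 + 30×60 + 25) × 24 + 16 = 43816.
Real time: 43816 / (24) = 5477/3 s.
Target frame: (5477/3) × (30) = 54770.
At 30 labels/s: frame 54770 → 00:30:25:20.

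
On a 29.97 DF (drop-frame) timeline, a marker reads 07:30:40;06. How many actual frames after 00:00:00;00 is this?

As if non-drop at 30 labels/s: (7 × 3600 + 30 × 60 + 40) × 30 + 6 = 811206.
Minute boundaries passed: 450; those not divisible by 10: 450 − 45 = 405; dropped labels = 2 × 405 = 810.
Actual frame index = 811206 − 810 = 810396.

810396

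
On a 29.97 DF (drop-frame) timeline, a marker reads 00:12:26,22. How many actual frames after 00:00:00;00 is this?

As if non-drop at 30 labels/s: (0 × 3600 + 12 × 60 + 26) × 30 + 22 = 22402.
Minute boundaries passed: 12; those not divisible by 10: 12 − 1 = 11; dropped labels = 2 × 11 = 22.
Actual frame index = 22402 − 22 = 22380.

22380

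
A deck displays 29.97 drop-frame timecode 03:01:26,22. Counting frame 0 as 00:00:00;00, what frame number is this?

As if non-drop at 30 labels/s: (3 × 3600 + 1 × 60 + 26) × 30 + 22 = 326602.
Minute boundaries passed: 181; those not divisible by 10: 181 − 18 = 163; dropped labels = 2 × 163 = 326.
Actual frame index = 326602 − 326 = 326276.

326276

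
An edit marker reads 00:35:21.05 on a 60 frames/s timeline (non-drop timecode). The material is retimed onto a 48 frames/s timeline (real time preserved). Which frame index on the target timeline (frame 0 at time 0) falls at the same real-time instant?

Source frame index: (0×3600 + 35×60 + 21) × 60 + 5 = 127265.
Real time: 127265 / (60) = 25453/12 s.
Target frame: (25453/12) × (48) = 101812.

frame 101812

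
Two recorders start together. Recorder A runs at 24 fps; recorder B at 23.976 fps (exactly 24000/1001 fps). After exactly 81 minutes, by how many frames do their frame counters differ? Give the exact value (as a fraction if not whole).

81 min = 4860 s.
A emits 24 × 4860 = 116640 frames; B emits 24000/1001 × 4860 = 116640000/1001.
Difference = 116640/1001 frames (≈ 116.5235); B is behind A.

116640/1001 frames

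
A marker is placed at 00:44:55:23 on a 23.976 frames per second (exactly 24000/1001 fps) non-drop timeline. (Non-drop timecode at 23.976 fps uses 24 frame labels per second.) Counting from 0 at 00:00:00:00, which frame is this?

Total seconds to the label: (0 × 3600 + 44 × 60 + 55) = 2695.
Frame index = 2695 × 24 + 23 = 64703.

64703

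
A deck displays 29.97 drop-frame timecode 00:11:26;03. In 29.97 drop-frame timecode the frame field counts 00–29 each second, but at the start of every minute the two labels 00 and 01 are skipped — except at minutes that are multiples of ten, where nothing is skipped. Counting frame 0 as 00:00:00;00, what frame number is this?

20563

Complete 10-minute blocks: 1, each 17982 frames → 17982.
Remaining 1 whole minute in the current block: 1800 + 0 × 1798 = 1800 frames.
Within the current minute: 26 × 30 + 3 − 2 = 781 (labels ;00/;01 skipped at this minute). Total = 17982 + 1800 + 781 = 20563.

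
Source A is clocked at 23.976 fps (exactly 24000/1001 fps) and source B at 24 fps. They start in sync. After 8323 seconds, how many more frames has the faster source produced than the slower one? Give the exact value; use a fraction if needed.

A emits 24000/1001 × 8323 = 28536000/143 frames; B emits 24 × 8323 = 199752.
Difference = 28536/143 frames (≈ 199.5524); B is ahead of A.

28536/143 frames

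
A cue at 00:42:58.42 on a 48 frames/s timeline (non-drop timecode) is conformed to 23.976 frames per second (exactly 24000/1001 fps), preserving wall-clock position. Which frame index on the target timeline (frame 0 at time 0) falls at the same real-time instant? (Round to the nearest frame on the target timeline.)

Source frame index: (0×3600 + 42×60 + 58) × 48 + 42 = 123786.
Real time: 123786 / (48) = 20631/8 s.
Target frame: (20631/8) × (24000/1001) = 4761000/77 ≈ 61831.169 → 61831.

frame 61831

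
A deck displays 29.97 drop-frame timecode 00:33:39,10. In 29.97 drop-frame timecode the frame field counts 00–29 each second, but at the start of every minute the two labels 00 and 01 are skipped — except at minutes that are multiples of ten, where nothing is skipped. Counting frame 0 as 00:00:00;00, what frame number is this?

60520

Complete 10-minute blocks: 3, each 17982 frames → 53946.
Remaining 3 whole minutes in the current block: 1800 + 2 × 1798 = 5396 frames.
Within the current minute: 39 × 30 + 10 − 2 = 1178 (labels ;00/;01 skipped at this minute). Total = 53946 + 5396 + 1178 = 60520.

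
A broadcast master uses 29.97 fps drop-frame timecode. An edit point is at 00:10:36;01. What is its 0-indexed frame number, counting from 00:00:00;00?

19063

As if non-drop at 30 labels/s: (0 × 3600 + 10 × 60 + 36) × 30 + 1 = 19081.
Minute boundaries passed: 10; those not divisible by 10: 10 − 1 = 9; dropped labels = 2 × 9 = 18.
Actual frame index = 19081 − 18 = 19063.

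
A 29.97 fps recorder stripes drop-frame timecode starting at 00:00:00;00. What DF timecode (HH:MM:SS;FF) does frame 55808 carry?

00:31:02;04

Each 10-minute DF block holds 10 × 60 × 30 − 9 × 2 = 17982 frames. 55808 ÷ 17982 → 3 full blocks, remainder 1862.
Within the partial block the first minute is 1800 frames and each further minute 1798, so 1 further minute boundary passed. Total skipped labels = 18 × 3 + 2 × 1 = 56.
Non-drop label index = 55808 + 56 = 55864; at 30 labels/s that is 00:31:02:04, i.e. DF 00:31:02;04.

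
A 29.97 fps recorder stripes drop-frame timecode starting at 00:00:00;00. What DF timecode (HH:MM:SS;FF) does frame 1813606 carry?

Ten DF minutes hold 17982 frames, so frame 1813606 lies in block 100 (frames 1798200–1816181) with 15406 frames into that block.
The block's first minute is 1800 frames and the rest 1798 each; 15406 frames reaches minute 8, so 100 × 18 + 8 × 2 = 1816 labels have been skipped so far.
Adding those back, label number 1813606 + 1816 = 1815422 at 30 labels/s is 60514 s + 2 f = 16 h 48 min 34 s frame 2, i.e. 16:48:34;02.

16:48:34;02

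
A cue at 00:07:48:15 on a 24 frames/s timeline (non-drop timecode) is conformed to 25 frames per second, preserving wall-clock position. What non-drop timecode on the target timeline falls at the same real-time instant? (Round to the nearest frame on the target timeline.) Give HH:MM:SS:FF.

00:07:48:16

Source frame index: (0×3600 + 7×60 + 48) × 24 + 15 = 11247.
Real time: 11247 / (24) = 3749/8 s.
Target frame: (3749/8) × (25) = 93725/8 ≈ 11715.625 → 11716.
At 25 labels/s: frame 11716 → 00:07:48:16.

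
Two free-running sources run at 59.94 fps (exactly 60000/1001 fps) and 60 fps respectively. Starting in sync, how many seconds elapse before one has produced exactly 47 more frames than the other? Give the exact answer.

The gap grows by |60 − 60000/1001| = 60/1001 frames per second.
Time for a 47-frame gap: 47 ÷ (60/1001) = 47047/60 s.

47047/60 seconds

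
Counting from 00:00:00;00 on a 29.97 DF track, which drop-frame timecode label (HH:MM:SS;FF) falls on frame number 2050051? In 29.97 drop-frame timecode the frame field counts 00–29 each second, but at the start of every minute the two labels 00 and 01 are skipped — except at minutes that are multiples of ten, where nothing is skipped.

Each 10-minute DF block holds 10 × 60 × 30 − 9 × 2 = 17982 frames. 2050051 ÷ 17982 → 114 full blocks, remainder 103.
Within the partial block the first minute is 1800 frames and each further minute 1798, so 0 further minute boundaries passed. Total skipped labels = 18 × 114 + 2 × 0 = 2052.
Non-drop label index = 2050051 + 2052 = 2052103; at 30 labels/s that is 19:00:03:13, i.e. DF 19:00:03;13.

19:00:03;13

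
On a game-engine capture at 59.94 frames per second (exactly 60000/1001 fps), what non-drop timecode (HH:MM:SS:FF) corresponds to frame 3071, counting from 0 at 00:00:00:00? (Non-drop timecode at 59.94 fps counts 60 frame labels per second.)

00:00:51:11

3071 ÷ 60 = 51 full seconds, remainder 11 frames.
51 s = 0 h 0 min 51 s.
Timecode: 00:00:51:11.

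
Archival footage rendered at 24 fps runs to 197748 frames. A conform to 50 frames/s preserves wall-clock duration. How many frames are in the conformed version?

Target frames = source frames × (target rate / source rate) = 197748 × (50)/(24) = 197748 × 25/12 = 411975.

411975 frames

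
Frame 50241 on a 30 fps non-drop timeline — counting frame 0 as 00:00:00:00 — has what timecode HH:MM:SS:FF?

00:27:54:21

50241 ÷ 30 = 1674 full seconds, remainder 21 frames.
1674 s = 0 h 27 min 54 s.
Timecode: 00:27:54:21.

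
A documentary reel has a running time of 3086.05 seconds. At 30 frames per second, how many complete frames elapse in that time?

92581 frames

Frames = 3086.05 × 30 = 185163/2 ≈ 92581.5000.
Complete frames: 92581.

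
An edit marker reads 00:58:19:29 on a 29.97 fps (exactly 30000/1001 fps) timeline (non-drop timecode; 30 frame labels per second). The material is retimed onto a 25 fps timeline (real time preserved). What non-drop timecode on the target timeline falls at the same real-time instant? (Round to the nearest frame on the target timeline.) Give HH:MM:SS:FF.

00:58:23:12

Source frame index: (0×3600 + 58×60 + 19) × 30 + 29 = 104999.
Real time: 104999 / (30000/1001) = 105103999/30000 s.
Target frame: (105103999/30000) × (25) = 105103999/1200 ≈ 87586.666 → 87587.
At 25 labels/s: frame 87587 → 00:58:23:12.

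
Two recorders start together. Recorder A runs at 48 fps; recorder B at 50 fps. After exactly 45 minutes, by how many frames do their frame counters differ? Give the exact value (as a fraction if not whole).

45 min = 2700 s.
A emits 48 × 2700 = 129600 frames; B emits 50 × 2700 = 135000.
Difference = 5400 frames; B is ahead of A.

5400 frames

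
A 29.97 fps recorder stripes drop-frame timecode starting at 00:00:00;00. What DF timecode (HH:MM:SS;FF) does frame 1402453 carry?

12:59:55;07

Each 10-minute DF block holds 10 × 60 × 30 − 9 × 2 = 17982 frames. 1402453 ÷ 17982 → 77 full blocks, remainder 17839.
Within the partial block the first minute is 1800 frames and each further minute 1798, so 9 further minute boundaries passed. Total skipped labels = 18 × 77 + 2 × 9 = 1404.
Non-drop label index = 1402453 + 1404 = 1403857; at 30 labels/s that is 12:59:55:07, i.e. DF 12:59:55;07.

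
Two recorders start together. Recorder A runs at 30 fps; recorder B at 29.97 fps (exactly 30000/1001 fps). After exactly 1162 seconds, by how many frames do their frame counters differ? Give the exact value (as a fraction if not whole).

4980/143 frames

A emits 30 × 1162 = 34860 frames; B emits 30000/1001 × 1162 = 4980000/143.
Difference = 4980/143 frames (≈ 34.8252); B is behind A.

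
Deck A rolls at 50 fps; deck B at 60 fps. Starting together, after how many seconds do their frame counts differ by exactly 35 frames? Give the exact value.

The gap grows by |60 − 50| = 10 frames per second.
Time for a 35-frame gap: 35 ÷ (10) = 3.5 s.

3.5 seconds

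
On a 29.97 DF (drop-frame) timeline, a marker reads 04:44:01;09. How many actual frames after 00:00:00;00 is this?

510727

Complete 10-minute blocks: 28, each 17982 frames → 503496.
Remaining 4 whole minutes in the current block: 1800 + 3 × 1798 = 7194 frames.
Within the current minute: 1 × 30 + 9 − 2 = 37 (labels ;00/;01 skipped at this minute). Total = 503496 + 7194 + 37 = 510727.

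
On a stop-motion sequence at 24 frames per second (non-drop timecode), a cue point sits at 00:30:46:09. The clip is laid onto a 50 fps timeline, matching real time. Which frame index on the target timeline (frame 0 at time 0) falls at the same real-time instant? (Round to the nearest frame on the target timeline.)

frame 92319

Source frame index: (0×3600 + 30×60 + 46) × 24 + 9 = 44313.
Real time: 44313 / (24) = 14771/8 s.
Target frame: (14771/8) × (50) = 369275/4 ≈ 92318.750 → 92319.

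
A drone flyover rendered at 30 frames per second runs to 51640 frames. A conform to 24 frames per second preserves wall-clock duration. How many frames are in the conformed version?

41312 frames

Target frames = source frames × (target rate / source rate) = 51640 × (24)/(30) = 51640 × 4/5 = 41312.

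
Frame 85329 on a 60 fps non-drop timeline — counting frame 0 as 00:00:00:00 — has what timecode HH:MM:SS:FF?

85329 ÷ 60 = 1422 full seconds, remainder 9 frames.
1422 s = 0 h 23 min 42 s.
Timecode: 00:23:42:09.

00:23:42:09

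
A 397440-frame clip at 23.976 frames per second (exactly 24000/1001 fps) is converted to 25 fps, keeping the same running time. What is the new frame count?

414414 frames

Target frames = source frames × (target rate / source rate) = 397440 × (25)/(24000/1001) = 397440 × 1001/960 = 414414.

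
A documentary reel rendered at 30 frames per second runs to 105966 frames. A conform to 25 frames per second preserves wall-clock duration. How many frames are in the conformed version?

88305 frames

Target frames = source frames × (target rate / source rate) = 105966 × (25)/(30) = 105966 × 5/6 = 88305.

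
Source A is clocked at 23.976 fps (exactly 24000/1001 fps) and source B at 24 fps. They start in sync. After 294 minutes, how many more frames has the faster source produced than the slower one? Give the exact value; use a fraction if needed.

294 min = 17640 s.
A emits 24000/1001 × 17640 = 60480000/143 frames; B emits 24 × 17640 = 423360.
Difference = 60480/143 frames (≈ 422.9371); B is ahead of A.

60480/143 frames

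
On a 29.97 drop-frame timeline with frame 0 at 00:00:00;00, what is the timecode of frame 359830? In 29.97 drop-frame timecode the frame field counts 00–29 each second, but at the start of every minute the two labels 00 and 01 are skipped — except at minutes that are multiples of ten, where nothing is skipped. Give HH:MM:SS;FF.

Ten DF minutes hold 17982 frames, so frame 359830 lies in block 20 (frames 359640–377621) with 190 frames into that block.
The block's first minute is 1800 frames and the rest 1798 each; 190 frames reaches minute 0, so 20 × 18 + 0 × 2 = 360 labels have been skipped so far.
Adding those back, label number 359830 + 360 = 360190 at 30 labels/s is 12006 s + 10 f = 3 h 20 min 6 s frame 10, i.e. 03:20:06;10.

03:20:06;10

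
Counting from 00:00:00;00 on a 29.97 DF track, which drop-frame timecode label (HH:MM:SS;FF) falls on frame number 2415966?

22:23:32;24

Ten DF minutes hold 17982 frames, so frame 2415966 lies in block 134 (frames 2409588–2427569) with 6378 frames into that block.
The block's first minute is 1800 frames and the rest 1798 each; 6378 frames reaches minute 3, so 134 × 18 + 3 × 2 = 2418 labels have been skipped so far.
Adding those back, label number 2415966 + 2418 = 2418384 at 30 labels/s is 80612 s + 24 f = 22 h 23 min 32 s frame 24, i.e. 22:23:32;24.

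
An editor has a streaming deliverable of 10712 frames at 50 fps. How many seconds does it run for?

Running time = 10712 / (50) = 214.24 s.

214.24 seconds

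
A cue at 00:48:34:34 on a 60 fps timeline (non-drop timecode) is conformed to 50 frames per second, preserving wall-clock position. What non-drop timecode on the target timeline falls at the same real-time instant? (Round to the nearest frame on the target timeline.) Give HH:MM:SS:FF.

Source frame index: (0×3600 + 48×60 + 34) × 60 + 34 = 174874.
Real time: 174874 / (60) = 87437/30 s.
Target frame: (87437/30) × (50) = 437185/3 ≈ 145728.333 → 145728.
At 50 labels/s: frame 145728 → 00:48:34:28.

00:48:34:28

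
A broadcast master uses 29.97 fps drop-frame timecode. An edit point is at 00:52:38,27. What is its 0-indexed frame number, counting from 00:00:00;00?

Complete 10-minute blocks: 5, each 17982 frames → 89910.
Remaining 2 whole minutes in the current block: 1800 + 1 × 1798 = 3598 frames.
Within the current minute: 38 × 30 + 27 − 2 = 1165 (labels ;00/;01 skipped at this minute). Total = 89910 + 3598 + 1165 = 94673.

94673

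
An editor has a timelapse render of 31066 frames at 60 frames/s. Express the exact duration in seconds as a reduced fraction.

Running time = 31066 ÷ (60) = 31066 × 1/60 = 15533/30 s.

15533/30 seconds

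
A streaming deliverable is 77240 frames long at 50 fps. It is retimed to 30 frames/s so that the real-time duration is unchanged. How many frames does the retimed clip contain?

46344 frames

Target frames = source frames × (target rate / source rate) = 77240 × (30)/(50) = 77240 × 3/5 = 46344.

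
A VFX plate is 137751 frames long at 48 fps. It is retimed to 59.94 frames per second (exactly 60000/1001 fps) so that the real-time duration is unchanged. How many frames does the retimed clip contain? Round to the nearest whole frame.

172017 frames

Frames at target rate = 137751 × (60000/1001) / (48) = 172188750/1001 ≈ 172016.733.
Nearest whole frame: 172017.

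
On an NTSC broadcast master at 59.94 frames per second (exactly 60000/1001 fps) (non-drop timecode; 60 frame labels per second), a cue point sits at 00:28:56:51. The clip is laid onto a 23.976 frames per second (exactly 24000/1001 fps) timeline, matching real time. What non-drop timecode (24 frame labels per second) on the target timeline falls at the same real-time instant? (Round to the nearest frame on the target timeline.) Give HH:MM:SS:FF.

00:28:56:20

Source frame index: (0×3600 + 28×60 + 56) × 60 + 51 = 104211.
Real time: 104211 / (60000/1001) = 34771737/20000 s.
Target frame: (34771737/20000) × (24000/1001) = 208422/5 ≈ 41684.400 → 41684.
At 24 labels/s: frame 41684 → 00:28:56:20.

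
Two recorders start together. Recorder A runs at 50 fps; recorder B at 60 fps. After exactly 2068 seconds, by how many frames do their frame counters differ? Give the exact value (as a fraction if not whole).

20680 frames

A emits 50 × 2068 = 103400 frames; B emits 60 × 2068 = 124080.
Difference = 20680 frames; B is ahead of A.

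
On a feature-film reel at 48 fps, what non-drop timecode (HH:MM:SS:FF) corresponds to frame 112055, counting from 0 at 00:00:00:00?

00:38:54:23

112055 ÷ 48 = 2334 full seconds, remainder 23 frames.
2334 s = 0 h 38 min 54 s.
Timecode: 00:38:54:23.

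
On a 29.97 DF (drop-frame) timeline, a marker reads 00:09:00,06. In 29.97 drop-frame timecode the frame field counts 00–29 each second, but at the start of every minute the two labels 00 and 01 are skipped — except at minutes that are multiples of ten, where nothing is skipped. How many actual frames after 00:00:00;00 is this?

16188

As if non-drop at 30 labels/s: (0 × 3600 + 9 × 60 + 0) × 30 + 6 = 16206.
Minute boundaries passed: 9; those not divisible by 10: 9 − 0 = 9; dropped labels = 2 × 9 = 18.
Actual frame index = 16206 − 18 = 16188.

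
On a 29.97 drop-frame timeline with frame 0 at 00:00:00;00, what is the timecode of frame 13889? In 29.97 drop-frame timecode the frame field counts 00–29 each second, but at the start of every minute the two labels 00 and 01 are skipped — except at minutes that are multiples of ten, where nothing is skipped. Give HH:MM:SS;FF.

Ten DF minutes hold 17982 frames, so frame 13889 lies in block 0 (frames 0–17981) with 13889 frames into that block.
The block's first minute is 1800 frames and the rest 1798 each; 13889 frames reaches minute 7, so 0 × 18 + 7 × 2 = 14 labels have been skipped so far.
Adding those back, label number 13889 + 14 = 13903 at 30 labels/s is 463 s + 13 f = 0 h 7 min 43 s frame 13, i.e. 00:07:43;13.

00:07:43;13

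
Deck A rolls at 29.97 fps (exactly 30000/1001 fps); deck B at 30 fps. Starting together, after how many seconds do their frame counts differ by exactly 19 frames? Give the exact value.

The gap grows by |30 − 30000/1001| = 30/1001 frames per second.
Time for a 19-frame gap: 19 ÷ (30/1001) = 19019/30 s.

19019/30 seconds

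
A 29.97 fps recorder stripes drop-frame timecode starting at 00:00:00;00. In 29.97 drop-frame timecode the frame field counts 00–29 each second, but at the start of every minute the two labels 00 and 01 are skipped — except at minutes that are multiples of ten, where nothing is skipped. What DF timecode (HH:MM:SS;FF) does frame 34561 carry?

00:19:13;07

Ten DF minutes hold 17982 frames, so frame 34561 lies in block 1 (frames 17982–35963) with 16579 frames into that block.
The block's first minute is 1800 frames and the rest 1798 each; 16579 frames reaches minute 9, so 1 × 18 + 9 × 2 = 36 labels have been skipped so far.
Adding those back, label number 34561 + 36 = 34597 at 30 labels/s is 1153 s + 7 f = 0 h 19 min 13 s frame 7, i.e. 00:19:13;07.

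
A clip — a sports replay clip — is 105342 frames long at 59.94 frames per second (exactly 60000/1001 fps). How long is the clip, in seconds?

1757.4557 seconds

Running time = 105342 / (60000/1001) = 1757.4557 s.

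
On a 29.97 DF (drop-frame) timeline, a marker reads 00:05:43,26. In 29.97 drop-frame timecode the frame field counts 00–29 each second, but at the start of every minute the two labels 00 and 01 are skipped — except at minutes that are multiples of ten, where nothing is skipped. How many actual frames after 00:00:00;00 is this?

Complete 10-minute blocks: 0, each 17982 frames → 0.
Remaining 5 whole minutes in the current block: 1800 + 4 × 1798 = 8992 frames.
Within the current minute: 43 × 30 + 26 − 2 = 1314 (labels ;00/;01 skipped at this minute). Total = 0 + 8992 + 1314 = 10306.

10306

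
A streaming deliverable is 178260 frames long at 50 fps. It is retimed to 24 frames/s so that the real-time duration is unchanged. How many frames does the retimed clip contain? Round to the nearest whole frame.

85565 frames

Frames at target rate = 178260 × (24) / (50) = 427824/5 ≈ 85564.800.
Nearest whole frame: 85565.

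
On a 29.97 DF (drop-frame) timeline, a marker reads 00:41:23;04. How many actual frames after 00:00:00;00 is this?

As if non-drop at 30 labels/s: (0 × 3600 + 41 × 60 + 23) × 30 + 4 = 74494.
Minute boundaries passed: 41; those not divisible by 10: 41 − 4 = 37; dropped labels = 2 × 37 = 74.
Actual frame index = 74494 − 74 = 74420.

74420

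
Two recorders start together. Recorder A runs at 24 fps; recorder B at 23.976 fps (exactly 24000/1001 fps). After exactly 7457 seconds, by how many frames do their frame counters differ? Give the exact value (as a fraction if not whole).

A emits 24 × 7457 = 178968 frames; B emits 24000/1001 × 7457 = 178968000/1001.
Difference = 178968/1001 frames (≈ 178.7892); B is behind A.

178968/1001 frames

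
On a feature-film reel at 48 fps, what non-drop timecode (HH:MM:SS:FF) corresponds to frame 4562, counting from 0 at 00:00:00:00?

4562 ÷ 48 = 95 full seconds, remainder 2 frames.
95 s = 0 h 1 min 35 s.
Timecode: 00:01:35:02.

00:01:35:02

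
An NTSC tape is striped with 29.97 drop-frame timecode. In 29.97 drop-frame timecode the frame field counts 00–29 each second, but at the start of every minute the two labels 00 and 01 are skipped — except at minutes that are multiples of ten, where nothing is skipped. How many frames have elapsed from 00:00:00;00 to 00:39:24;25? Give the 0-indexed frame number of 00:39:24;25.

As if non-drop at 30 labels/s: (0 × 3600 + 39 × 60 + 24) × 30 + 25 = 70945.
Minute boundaries passed: 39; those not divisible by 10: 39 − 3 = 36; dropped labels = 2 × 36 = 72.
Actual frame index = 70945 − 72 = 70873.

70873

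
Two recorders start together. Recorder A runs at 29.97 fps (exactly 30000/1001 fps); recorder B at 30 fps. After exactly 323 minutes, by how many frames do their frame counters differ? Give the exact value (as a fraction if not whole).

323 min = 19380 s.
A emits 30000/1001 × 19380 = 581400000/1001 frames; B emits 30 × 19380 = 581400.
Difference = 581400/1001 frames (≈ 580.8192); B is ahead of A.

581400/1001 frames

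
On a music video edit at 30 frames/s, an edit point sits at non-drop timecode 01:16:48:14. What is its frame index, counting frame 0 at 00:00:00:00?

138254

Total seconds to the label: (1 × 3600 + 16 × 60 + 48) = 4608.
Frame index = 4608 × 30 + 14 = 138254.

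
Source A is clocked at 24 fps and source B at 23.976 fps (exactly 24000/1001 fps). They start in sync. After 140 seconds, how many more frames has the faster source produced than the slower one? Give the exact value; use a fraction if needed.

A emits 24 × 140 = 3360 frames; B emits 24000/1001 × 140 = 480000/143.
Difference = 480/143 frames (≈ 3.3566); B is behind A.

480/143 frames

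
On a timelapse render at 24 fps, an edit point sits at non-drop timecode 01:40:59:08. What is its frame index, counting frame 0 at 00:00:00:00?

Total seconds to the label: (1 × 3600 + 40 × 60 + 59) = 6059.
Frame index = 6059 × 24 + 8 = 145424.

145424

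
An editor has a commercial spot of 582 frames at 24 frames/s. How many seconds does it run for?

Running time = 582 / (24) = 24.25 s.

24.25 seconds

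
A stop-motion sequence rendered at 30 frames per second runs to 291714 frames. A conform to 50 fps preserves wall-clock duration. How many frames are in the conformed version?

486190 frames

Target frames = source frames × (target rate / source rate) = 291714 × (50)/(30) = 291714 × 5/3 = 486190.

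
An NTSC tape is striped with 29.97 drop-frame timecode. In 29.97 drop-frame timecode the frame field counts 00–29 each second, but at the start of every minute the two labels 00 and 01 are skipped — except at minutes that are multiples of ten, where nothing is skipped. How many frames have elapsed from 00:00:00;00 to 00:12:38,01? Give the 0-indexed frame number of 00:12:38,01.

As if non-drop at 30 labels/s: (0 × 3600 + 12 × 60 + 38) × 30 + 1 = 22741.
Minute boundaries passed: 12; those not divisible by 10: 12 − 1 = 11; dropped labels = 2 × 11 = 22.
Actual frame index = 22741 − 22 = 22719.

22719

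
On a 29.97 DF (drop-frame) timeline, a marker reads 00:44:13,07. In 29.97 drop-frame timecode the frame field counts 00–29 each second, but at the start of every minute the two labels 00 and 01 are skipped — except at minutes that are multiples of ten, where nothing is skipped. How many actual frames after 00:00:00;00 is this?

Complete 10-minute blocks: 4, each 17982 frames → 71928.
Remaining 4 whole minutes in the current block: 1800 + 3 × 1798 = 7194 frames.
Within the current minute: 13 × 30 + 7 − 2 = 395 (labels ;00/;01 skipped at this minute). Total = 71928 + 7194 + 395 = 79517.

79517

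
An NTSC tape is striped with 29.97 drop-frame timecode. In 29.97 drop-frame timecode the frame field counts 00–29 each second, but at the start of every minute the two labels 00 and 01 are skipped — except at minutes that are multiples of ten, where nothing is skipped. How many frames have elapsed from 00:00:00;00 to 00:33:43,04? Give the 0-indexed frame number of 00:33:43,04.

As if non-drop at 30 labels/s: (0 × 3600 + 33 × 60 + 43) × 30 + 4 = 60694.
Minute boundaries passed: 33; those not divisible by 10: 33 − 3 = 30; dropped labels = 2 × 30 = 60.
Actual frame index = 60694 − 60 = 60634.

60634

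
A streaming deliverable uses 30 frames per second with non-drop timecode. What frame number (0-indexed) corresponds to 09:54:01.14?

Total seconds to the label: (9 × 3600 + 54 × 60 + 1) = 35641.
Frame index = 35641 × 30 + 14 = 1069244.

frame 1069244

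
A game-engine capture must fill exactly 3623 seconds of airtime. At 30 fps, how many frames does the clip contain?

108690 frames

Frames = 3623 × 30 = 108690.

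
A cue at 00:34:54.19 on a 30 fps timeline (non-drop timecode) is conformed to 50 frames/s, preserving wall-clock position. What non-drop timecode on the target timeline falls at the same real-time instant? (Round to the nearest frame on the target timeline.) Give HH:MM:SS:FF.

00:34:54:32

Source frame index: (0×3600 + 34×60 + 54) × 30 + 19 = 62839.
Real time: 62839 / (30) = 62839/30 s.
Target frame: (62839/30) × (50) = 314195/3 ≈ 104731.667 → 104732.
At 50 labels/s: frame 104732 → 00:34:54:32.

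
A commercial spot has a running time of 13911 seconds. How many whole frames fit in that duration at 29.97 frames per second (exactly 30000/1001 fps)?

416913 frames

Frames = 13911 × 30000/1001 = 417330000/1001 ≈ 416913.0869.
Complete frames: 416913.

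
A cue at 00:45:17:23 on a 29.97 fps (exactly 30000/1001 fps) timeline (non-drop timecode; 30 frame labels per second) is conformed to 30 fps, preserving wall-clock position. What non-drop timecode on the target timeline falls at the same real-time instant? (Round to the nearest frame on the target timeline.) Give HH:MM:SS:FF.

00:45:20:15

Source frame index: (0×3600 + 45×60 + 17) × 30 + 23 = 81533.
Real time: 81533 / (30000/1001) = 81614533/30000 s.
Target frame: (81614533/30000) × (30) = 81614533/1000 ≈ 81614.533 → 81615.
At 30 labels/s: frame 81615 → 00:45:20:15.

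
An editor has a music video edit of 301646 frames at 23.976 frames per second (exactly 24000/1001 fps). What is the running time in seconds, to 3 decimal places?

Running time = 301646 × 1001/24000 = 150973823/12000 s ≈ 12581.152 s.

12581.152 seconds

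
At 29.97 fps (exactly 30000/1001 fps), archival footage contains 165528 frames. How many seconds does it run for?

5523.1176 seconds

Running time = 165528 / (30000/1001) = 5523.1176 s.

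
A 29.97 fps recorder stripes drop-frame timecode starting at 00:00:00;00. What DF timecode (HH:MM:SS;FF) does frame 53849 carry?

Each 10-minute DF block holds 10 × 60 × 30 − 9 × 2 = 17982 frames. 53849 ÷ 17982 → 2 full blocks, remainder 17885.
Within the partial block the first minute is 1800 frames and each further minute 1798, so 9 further minute boundaries passed. Total skipped labels = 18 × 2 + 2 × 9 = 54.
Non-drop label index = 53849 + 54 = 53903; at 30 labels/s that is 00:29:56:23, i.e. DF 00:29:56;23.

00:29:56;23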